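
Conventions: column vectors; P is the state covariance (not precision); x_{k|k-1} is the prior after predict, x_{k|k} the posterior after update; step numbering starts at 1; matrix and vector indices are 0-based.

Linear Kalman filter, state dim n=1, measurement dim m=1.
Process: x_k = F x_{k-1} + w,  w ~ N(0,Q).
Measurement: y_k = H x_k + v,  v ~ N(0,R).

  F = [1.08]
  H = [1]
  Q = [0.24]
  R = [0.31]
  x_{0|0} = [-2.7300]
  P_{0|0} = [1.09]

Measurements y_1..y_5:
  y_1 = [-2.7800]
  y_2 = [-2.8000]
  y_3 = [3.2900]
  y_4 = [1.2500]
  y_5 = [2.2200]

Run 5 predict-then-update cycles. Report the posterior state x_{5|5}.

x_post = [1.7887]

step 1: x^-=[-2.9484]  P^-=[1.5114]  S=[1.8214]  K=[0.8298]  nu=[0.1684]  x^+=[-2.8087]  P^+=[0.2572]
step 2: x^-=[-3.0334]  P^-=[0.5400]  S=[0.8500]  K=[0.6353]  nu=[0.2334]  x^+=[-2.8851]  P^+=[0.1969]
step 3: x^-=[-3.1159]  P^-=[0.4697]  S=[0.7797]  K=[0.6024]  nu=[6.4059]  x^+=[0.7431]  P^+=[0.1868]
step 4: x^-=[0.8026]  P^-=[0.4578]  S=[0.7678]  K=[0.5963]  nu=[0.4474]  x^+=[1.0694]  P^+=[0.1848]
step 5: x^-=[1.1549]  P^-=[0.4556]  S=[0.7656]  K=[0.5951]  nu=[1.0651]  x^+=[1.7887]  P^+=[0.1845]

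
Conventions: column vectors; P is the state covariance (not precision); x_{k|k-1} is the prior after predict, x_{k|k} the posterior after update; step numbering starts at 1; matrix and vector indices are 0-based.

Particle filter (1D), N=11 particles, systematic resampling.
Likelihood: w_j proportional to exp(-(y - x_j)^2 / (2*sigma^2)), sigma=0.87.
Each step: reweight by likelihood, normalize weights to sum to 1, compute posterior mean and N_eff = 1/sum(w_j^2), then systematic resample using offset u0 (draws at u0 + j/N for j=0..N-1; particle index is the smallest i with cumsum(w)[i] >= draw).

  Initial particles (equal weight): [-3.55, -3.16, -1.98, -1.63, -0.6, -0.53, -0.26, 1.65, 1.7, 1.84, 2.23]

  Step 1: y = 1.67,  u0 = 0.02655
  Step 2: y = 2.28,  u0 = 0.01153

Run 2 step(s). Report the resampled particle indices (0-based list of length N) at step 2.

resampled_idx = [1, 2, 3, 4, 5, 6, 6, 7, 8, 9, 10]

step 1: w=[0.0000, 0.0000, 0.0000, 0.0002, 0.0084, 0.0103, 0.0216, 0.2529, 0.2528, 0.2482, 0.2056]  mean=1.7456  Neff=4.3039  idx=[6, 7, 7, 8, 8, 8, 9, 9, 9, 10, 10]
step 2: w=[0.0016, 0.0895, 0.0895, 0.0932, 0.0932, 0.0932, 0.1024, 0.1024, 0.1024, 0.1162, 0.1162]  mean=1.8540  Neff=9.9429  idx=[1, 2, 3, 4, 5, 6, 6, 7, 8, 9, 10]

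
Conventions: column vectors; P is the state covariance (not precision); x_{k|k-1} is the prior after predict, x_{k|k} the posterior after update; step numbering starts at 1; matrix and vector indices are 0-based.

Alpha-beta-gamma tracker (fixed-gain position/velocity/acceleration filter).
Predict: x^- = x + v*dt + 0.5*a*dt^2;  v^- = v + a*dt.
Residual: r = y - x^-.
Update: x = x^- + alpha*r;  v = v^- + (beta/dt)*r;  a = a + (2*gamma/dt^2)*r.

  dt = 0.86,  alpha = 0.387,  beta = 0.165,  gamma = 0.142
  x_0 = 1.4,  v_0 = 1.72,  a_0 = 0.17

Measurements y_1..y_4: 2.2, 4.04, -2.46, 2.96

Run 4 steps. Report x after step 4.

step 1: x_pred=2.9421  r=-0.7421  x^+=2.6549  v^+=1.7238  a^+=-0.1149
step 2: x_pred=4.0949  r=-0.0549  x^+=4.0736  v^+=1.6144  a^+=-0.1360
step 3: x_pred=5.4118  r=-7.8718  x^+=2.3654  v^+=-0.0128  a^+=-3.1587
step 4: x_pred=1.1863  r=1.7737  x^+=1.8727  v^+=-2.3890  a^+=-2.4776

x_post = 1.8727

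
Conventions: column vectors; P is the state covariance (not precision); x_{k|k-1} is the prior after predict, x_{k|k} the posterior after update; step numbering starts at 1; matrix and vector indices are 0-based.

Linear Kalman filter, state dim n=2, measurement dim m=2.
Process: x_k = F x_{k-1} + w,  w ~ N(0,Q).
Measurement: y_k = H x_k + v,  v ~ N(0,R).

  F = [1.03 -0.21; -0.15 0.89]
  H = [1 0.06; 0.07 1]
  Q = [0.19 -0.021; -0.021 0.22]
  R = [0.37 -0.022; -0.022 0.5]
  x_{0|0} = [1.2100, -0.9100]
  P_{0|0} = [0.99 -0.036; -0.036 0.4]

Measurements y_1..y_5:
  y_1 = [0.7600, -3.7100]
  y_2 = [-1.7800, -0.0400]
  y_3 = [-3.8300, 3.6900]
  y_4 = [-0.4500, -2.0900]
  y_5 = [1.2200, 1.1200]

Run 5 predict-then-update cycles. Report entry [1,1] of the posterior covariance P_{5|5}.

step 1: x^-=[1.4374, -0.9914]  P^-=[1.2735 -0.2829; -0.2829 0.5687]  S=[1.6116 -0.1828; -0.1828 1.0354]  K=[0.7740 -0.0505; -0.0961 0.5132]  nu=[-0.6179, -2.8192]  x^+=[1.1014, -2.3788]  P^+=[0.2912 -0.0626; -0.0626 0.2631]
step 2: x^-=[1.6340, -2.2824]  P^-=[0.5377 -0.1746; -0.1746 0.4517]  S=[0.8883 -0.1326; -0.1326 0.9299]  K=[0.5839 -0.0640; -0.0976 0.4587]  nu=[-3.2771, 2.1280]  x^+=[-0.4157, -0.9866]  P^+=[0.2211 -0.0603; -0.0603 0.2357]
step 3: x^-=[-0.2210, -0.8157]  P^-=[0.4610 -0.1564; -0.1564 0.4278]  S=[0.8138 -0.1211; -0.1211 0.9082]  K=[0.5455 -0.0639; -0.0942 0.4464]  nu=[-3.5601, 4.5212]  x^+=[-2.4520, 1.5381]  P^+=[0.2067 -0.0584; -0.0584 0.2294]
step 4: x^-=[-2.8485, 1.7367]  P^-=[0.4447 -0.1512; -0.1512 0.4219]  S=[0.7981 -0.1174; -0.1174 0.9030]  K=[0.5366 -0.0632; -0.0925 0.4435]  nu=[2.2943, -3.6273]  x^+=[-1.3881, -0.0844]  P^+=[0.2034 -0.0577; -0.0577 0.2278]
step 5: x^-=[-1.4120, 0.1331]  P^-=[0.4408 -0.1497; -0.1497 0.4204]  S=[0.7943 -0.1162; -0.1162 0.9017]  K=[0.5344 -0.0629; -0.0919 0.4428]  nu=[2.6241, 1.0857]  x^+=[-0.0781, 0.3728]  P^+=[0.2025 -0.0574; -0.0574 0.2275]

P_post[1,1] = 0.2275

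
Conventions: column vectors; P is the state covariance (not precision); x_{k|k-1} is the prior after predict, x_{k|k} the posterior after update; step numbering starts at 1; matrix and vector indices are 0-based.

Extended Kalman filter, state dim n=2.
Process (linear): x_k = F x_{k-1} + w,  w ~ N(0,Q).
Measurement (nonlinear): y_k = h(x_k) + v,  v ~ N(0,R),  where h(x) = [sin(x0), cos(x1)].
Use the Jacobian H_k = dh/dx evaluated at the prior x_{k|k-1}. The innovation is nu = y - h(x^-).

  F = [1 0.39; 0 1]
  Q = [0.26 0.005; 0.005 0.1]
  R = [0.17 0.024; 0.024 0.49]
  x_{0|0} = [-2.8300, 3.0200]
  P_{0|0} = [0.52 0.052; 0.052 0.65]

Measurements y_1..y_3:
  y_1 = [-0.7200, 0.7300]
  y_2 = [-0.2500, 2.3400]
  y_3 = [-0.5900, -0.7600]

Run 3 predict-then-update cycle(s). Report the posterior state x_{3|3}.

x_post = [-0.4196, 1.7639]

step 1: x^-=[-1.6522, 3.0200]  P^-=[0.9194 0.3105; 0.3105 0.7500]  H_jac=[-0.0813 0.0000; 0.0000 -0.1213]  S=[0.1761 0.0271; 0.0271 0.5010]  K=[-0.4165 -0.0527; -0.1165 -0.1753]  nu=[0.2767, 1.7226]  x^+=[-1.8582, 2.6858]  P^+=[0.8863 0.2952; 0.2952 0.7311]
step 2: x^-=[-0.8107, 2.6858]  P^-=[1.4878 0.5853; 0.5853 0.8311]  H_jac=[0.6890 0.0000; 0.0000 -0.4401]  S=[0.8763 -0.1535; -0.1535 0.6510]  K=[1.1479 -0.1251; 0.3774 -0.4729]  nu=[0.4748, 3.2379]  x^+=[-0.6707, 1.3337]  P^+=[0.2789 0.0766; 0.0766 0.5059]
step 3: x^-=[-0.1505, 1.3337]  P^-=[0.6756 0.2790; 0.2790 0.6059]  H_jac=[0.9887 0.0000; 0.0000 -0.9720]  S=[0.8304 -0.2441; -0.2441 1.0625]  K=[0.7822 -0.0755; 0.1814 -0.5126]  nu=[-0.4401, -0.9948]  x^+=[-0.4196, 1.7639]  P^+=[0.1327 0.0188; 0.0188 0.2539]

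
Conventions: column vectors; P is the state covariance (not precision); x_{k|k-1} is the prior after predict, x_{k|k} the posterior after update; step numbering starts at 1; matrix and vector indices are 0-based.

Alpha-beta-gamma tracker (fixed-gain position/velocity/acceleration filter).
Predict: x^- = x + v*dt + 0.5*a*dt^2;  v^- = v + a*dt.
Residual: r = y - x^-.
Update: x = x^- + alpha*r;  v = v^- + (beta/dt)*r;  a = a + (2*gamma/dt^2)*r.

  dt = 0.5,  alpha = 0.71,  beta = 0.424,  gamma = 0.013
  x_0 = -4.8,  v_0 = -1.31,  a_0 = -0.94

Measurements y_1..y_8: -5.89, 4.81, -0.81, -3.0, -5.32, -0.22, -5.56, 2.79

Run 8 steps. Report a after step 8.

a_post = 0.0798

step 1: x_pred=-5.5725  r=-0.3175  x^+=-5.7979  v^+=-2.0492  a^+=-0.9730
step 2: x_pred=-6.9442  r=11.7542  x^+=1.4013  v^+=7.4318  a^+=0.2494
step 3: x_pred=5.1484  r=-5.9584  x^+=0.9179  v^+=2.5038  a^+=-0.3703
step 4: x_pred=2.1235  r=-5.1235  x^+=-1.5142  v^+=-2.0261  a^+=-0.9031
step 5: x_pred=-2.6401  r=-2.6799  x^+=-4.5428  v^+=-4.7502  a^+=-1.1818
step 6: x_pred=-7.0657  r=6.8457  x^+=-2.2052  v^+=0.4640  a^+=-0.4699
step 7: x_pred=-2.0320  r=-3.5280  x^+=-4.5369  v^+=-2.7627  a^+=-0.8368
step 8: x_pred=-6.0228  r=8.8128  x^+=0.2343  v^+=4.2922  a^+=0.0798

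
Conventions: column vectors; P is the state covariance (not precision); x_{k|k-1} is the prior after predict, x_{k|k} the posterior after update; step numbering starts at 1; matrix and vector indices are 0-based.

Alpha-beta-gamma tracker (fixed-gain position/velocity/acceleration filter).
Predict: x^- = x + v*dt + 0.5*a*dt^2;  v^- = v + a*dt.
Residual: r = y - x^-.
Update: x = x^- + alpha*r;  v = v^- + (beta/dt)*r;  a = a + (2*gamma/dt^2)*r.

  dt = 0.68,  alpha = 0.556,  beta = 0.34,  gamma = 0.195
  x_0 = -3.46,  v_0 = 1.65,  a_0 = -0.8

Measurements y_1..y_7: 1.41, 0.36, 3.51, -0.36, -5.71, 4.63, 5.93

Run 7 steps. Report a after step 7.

a_post = 10.8492

step 1: x_pred=-2.5230  r=3.9330  x^+=-0.3362  v^+=3.0725  a^+=2.5172
step 2: x_pred=2.3350  r=-1.9750  x^+=1.2369  v^+=3.7966  a^+=0.8514
step 3: x_pred=4.0155  r=-0.5055  x^+=3.7344  v^+=4.1228  a^+=0.4251
step 4: x_pred=6.6362  r=-6.9962  x^+=2.7463  v^+=0.9138  a^+=-5.4757
step 5: x_pred=2.1017  r=-7.8117  x^+=-2.2416  v^+=-6.7156  a^+=-12.0643
step 6: x_pred=-9.5975  r=14.2275  x^+=-1.6870  v^+=-7.8056  a^+=-0.0645
step 7: x_pred=-7.0097  r=12.9397  x^+=0.1848  v^+=-1.3796  a^+=10.8492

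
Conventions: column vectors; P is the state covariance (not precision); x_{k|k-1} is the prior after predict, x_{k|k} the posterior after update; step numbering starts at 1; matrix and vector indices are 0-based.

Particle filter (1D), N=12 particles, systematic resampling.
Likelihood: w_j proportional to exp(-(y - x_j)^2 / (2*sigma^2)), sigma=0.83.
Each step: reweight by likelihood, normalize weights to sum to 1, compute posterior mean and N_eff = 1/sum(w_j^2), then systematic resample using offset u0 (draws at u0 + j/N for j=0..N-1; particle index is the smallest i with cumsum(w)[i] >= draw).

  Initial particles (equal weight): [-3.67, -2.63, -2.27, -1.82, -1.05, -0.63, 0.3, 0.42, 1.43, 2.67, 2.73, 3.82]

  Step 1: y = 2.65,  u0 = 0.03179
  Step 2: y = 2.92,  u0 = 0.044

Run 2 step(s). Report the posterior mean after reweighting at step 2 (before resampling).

step 1: w=[0.0000, 0.0000, 0.0000, 0.0000, 0.0000, 0.0001, 0.0066, 0.0098, 0.1234, 0.3635, 0.3619, 0.1346]  mean=2.6551  Neff=3.3720  idx=[8, 8, 9, 9, 9, 9, 10, 10, 10, 10, 10, 11]
step 2: w=[0.0207, 0.0207, 0.0991, 0.0991, 0.0991, 0.0991, 0.1010, 0.1010, 0.1010, 0.1010, 0.1010, 0.0576]  mean=2.7152  Neff=10.5946  idx=[2, 2, 3, 4, 5, 6, 7, 7, 8, 9, 10, 11]

post_mean = 2.7152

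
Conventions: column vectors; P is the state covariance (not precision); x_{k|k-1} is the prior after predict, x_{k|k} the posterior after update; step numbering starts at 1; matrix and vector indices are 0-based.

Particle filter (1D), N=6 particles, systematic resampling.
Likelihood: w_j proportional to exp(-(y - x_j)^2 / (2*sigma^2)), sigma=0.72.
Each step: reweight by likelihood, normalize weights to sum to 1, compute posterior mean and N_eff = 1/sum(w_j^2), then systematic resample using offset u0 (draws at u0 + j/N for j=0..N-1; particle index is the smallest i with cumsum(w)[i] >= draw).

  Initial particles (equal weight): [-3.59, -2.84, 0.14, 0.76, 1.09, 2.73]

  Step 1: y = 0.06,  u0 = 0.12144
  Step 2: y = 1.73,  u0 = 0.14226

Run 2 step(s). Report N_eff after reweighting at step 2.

step 1: w=[0.0000, 0.0002, 0.5025, 0.3152, 0.1817, 0.0005]  mean=0.5089  Neff=2.5987  idx=[2, 2, 2, 3, 3, 4]
step 2: w=[0.0501, 0.0501, 0.0501, 0.2316, 0.2316, 0.3866]  mean=0.7944  Neff=3.7848  idx=[2, 3, 4, 5, 5, 5]

N_eff = 3.7848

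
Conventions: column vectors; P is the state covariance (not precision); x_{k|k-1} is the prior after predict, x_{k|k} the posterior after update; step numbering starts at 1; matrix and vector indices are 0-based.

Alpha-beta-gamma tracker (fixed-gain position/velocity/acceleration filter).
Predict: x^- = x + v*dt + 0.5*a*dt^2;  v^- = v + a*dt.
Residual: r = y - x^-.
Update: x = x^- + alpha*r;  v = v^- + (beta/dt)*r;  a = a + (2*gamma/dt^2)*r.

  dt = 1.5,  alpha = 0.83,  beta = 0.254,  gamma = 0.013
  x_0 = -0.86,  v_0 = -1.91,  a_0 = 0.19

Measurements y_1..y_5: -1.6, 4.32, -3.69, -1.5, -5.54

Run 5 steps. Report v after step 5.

v_post = -0.2689

step 1: x_pred=-3.5112  r=1.9112  x^+=-1.9249  v^+=-1.3014  a^+=0.2121
step 2: x_pred=-3.6384  r=7.9584  x^+=2.9671  v^+=0.3644  a^+=0.3040
step 3: x_pred=3.8557  r=-7.5457  x^+=-2.4072  v^+=-0.4573  a^+=0.2169
step 4: x_pred=-2.8492  r=1.3492  x^+=-1.7294  v^+=0.0965  a^+=0.2324
step 5: x_pred=-1.3232  r=-4.2168  x^+=-4.8231  v^+=-0.2689  a^+=0.1837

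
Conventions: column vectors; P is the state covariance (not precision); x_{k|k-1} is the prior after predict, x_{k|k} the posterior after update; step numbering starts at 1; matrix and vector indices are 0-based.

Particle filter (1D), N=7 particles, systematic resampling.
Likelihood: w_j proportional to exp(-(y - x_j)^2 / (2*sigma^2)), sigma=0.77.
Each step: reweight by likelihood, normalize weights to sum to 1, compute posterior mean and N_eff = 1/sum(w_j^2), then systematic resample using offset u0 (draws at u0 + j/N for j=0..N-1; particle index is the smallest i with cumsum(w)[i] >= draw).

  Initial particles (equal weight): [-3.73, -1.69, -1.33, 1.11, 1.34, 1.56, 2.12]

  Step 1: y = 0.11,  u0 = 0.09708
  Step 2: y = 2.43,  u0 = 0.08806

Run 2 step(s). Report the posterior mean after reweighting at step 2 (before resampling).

post_mean = 1.3182

step 1: w=[0.0000, 0.0565, 0.1511, 0.3737, 0.2425, 0.1475, 0.0288]  mean=0.7343  Neff=4.0482  idx=[2, 3, 3, 3, 4, 4, 5]
step 2: w=[0.0000, 0.1178, 0.1178, 0.1178, 0.1880, 0.1880, 0.2705]  mean=1.3182  Neff=5.3904  idx=[1, 2, 4, 4, 5, 6, 6]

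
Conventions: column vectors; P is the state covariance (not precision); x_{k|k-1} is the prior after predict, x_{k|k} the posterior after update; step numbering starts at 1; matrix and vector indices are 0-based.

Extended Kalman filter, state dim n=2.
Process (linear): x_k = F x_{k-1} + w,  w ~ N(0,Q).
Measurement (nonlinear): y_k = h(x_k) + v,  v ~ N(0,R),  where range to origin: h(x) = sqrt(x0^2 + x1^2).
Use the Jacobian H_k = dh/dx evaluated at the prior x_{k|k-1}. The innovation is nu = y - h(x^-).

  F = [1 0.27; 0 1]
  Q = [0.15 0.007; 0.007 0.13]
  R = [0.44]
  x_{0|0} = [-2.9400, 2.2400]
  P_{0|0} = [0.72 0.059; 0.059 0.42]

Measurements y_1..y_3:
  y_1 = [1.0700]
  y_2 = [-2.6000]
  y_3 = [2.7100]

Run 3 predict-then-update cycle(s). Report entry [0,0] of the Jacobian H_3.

H_jac[0,0] = -0.8984

step 1: x^-=[-2.3352, 2.2400]  P^-=[0.9325 0.1794; 0.1794 0.5500]  H_jac=[-0.7217 0.6922]  S=[1.0099]  K=[-0.5433; 0.2488]  nu=[-2.1659]  x^+=[-1.1584, 1.7012]  P^+=[0.6343 0.3159; 0.3159 0.4875]
step 2: x^-=[-0.6991, 1.7012]  P^-=[0.9905 0.4545; 0.4545 0.6175]  H_jac=[-0.3801 0.9249]  S=[0.7918]  K=[0.0555; 0.5031]  nu=[-4.4392]  x^+=[-0.9455, -0.5324]  P^+=[0.9880 0.4324; 0.4324 0.4171]
step 3: x^-=[-1.0892, -0.5324]  P^-=[1.4019 0.5520; 0.5520 0.5471]  H_jac=[-0.8984 -0.4391]  S=[2.1127]  K=[-0.7109; -0.3485]  nu=[1.4976]  x^+=[-2.1539, -1.0542]  P^+=[0.3342 0.0287; 0.0287 0.2905]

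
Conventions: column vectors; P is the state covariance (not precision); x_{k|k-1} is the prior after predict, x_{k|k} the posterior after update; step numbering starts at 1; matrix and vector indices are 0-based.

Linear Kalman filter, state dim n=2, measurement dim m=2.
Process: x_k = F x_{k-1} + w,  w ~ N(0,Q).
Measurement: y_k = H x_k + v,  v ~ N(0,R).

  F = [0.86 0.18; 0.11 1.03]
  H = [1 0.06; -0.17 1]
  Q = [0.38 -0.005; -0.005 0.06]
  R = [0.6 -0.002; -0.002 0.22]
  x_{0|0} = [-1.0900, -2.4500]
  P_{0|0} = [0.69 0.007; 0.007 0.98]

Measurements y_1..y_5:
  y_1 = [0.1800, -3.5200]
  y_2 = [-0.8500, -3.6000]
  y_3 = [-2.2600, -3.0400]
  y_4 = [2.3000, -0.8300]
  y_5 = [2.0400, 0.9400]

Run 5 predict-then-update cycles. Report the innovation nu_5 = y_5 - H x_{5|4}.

step 1: x^-=[-1.3784, -2.6434]  P^-=[0.9242 0.2483; 0.2483 1.1096]  S=[1.5580 0.1532; 0.1532 1.2719]  K=[0.6029 -0.0009; 0.1210 0.8246]  nu=[1.7170, -1.1109]  x^+=[-0.3422, -3.3518]  P^+=[0.3582 0.0595; 0.0595 0.1913]
step 2: x^-=[-0.8976, -3.4900]  P^-=[0.6695 0.1182; 0.1182 0.2807]  S=[1.2847 0.0180; 0.0180 0.4799]  K=[0.5268 -0.0106; 0.0976 0.5395]  nu=[0.2570, -0.2626]  x^+=[-0.7594, -3.6066]  P^+=[0.3131 0.0498; 0.0498 0.1270]
step 3: x^-=[-1.3023, -3.7983]  P^-=[0.6311 0.0933; 0.0933 0.2098]  S=[1.2431 -0.0044; -0.0044 0.4163]  K=[0.5121 -0.0283; 0.0868 0.4667]  nu=[-0.7298, 0.5369]  x^+=[-1.6912, -3.6111]  P^+=[0.3047 0.0445; 0.0445 0.1101]
step 4: x^-=[-2.1044, -3.9054]  P^-=[0.6227 0.0846; 0.0846 0.1906]  S=[1.2335 -0.0127; -0.0127 0.3998]  K=[0.5085 -0.0371; 0.0824 0.4433]  nu=[4.6388, 2.7177]  x^+=[0.1538, -2.3185]  P^+=[0.3027 0.0423; 0.0423 0.1045]
step 5: x^-=[-0.2851, -2.3711]  P^-=[0.6203 0.0813; 0.0813 0.1842]  S=[1.2307 -0.0159; -0.0159 0.3944]  K=[0.5075 -0.0407; 0.0807 0.4351]  nu=[2.4673, 3.2626]  x^+=[0.8341, -0.7525]  P^+=[0.3021 0.0414; 0.0414 0.1026]

innov = [2.4673, 3.2626]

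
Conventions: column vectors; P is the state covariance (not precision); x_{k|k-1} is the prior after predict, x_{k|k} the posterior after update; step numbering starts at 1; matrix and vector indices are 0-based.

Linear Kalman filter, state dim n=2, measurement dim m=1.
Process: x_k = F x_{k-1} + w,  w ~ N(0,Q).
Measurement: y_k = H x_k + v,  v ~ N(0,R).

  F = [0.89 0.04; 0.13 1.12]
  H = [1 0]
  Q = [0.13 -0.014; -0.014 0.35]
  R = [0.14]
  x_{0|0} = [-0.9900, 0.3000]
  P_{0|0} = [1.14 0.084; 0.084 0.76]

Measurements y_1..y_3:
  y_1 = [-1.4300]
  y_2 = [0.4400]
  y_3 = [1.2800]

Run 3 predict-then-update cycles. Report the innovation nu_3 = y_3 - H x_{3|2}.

step 1: x^-=[-0.8691, 0.2073]  P^-=[1.0402 0.2361; 0.2361 1.3471]  S=[1.1802]  K=[0.8814; 0.2001]  nu=[-0.5609]  x^+=[-1.3635, 0.0951]  P^+=[0.1234 0.0280; 0.0280 1.2998]
step 2: x^-=[-1.2097, -0.0708]  P^-=[0.2318 0.0866; 0.0866 1.9908]  S=[0.3718]  K=[0.6235; 0.2328]  nu=[1.6497]  x^+=[-0.1812, 0.3134]  P^+=[0.0873 0.0326; 0.0326 1.9706]
step 3: x^-=[-0.1487, 0.3274]  P^-=[0.2046 0.1170; 0.1170 2.8329]  S=[0.3446]  K=[0.5937; 0.3396]  nu=[1.4287]  x^+=[0.6996, 0.8127]  P^+=[0.0831 0.0475; 0.0475 2.7931]

innov = [1.4287]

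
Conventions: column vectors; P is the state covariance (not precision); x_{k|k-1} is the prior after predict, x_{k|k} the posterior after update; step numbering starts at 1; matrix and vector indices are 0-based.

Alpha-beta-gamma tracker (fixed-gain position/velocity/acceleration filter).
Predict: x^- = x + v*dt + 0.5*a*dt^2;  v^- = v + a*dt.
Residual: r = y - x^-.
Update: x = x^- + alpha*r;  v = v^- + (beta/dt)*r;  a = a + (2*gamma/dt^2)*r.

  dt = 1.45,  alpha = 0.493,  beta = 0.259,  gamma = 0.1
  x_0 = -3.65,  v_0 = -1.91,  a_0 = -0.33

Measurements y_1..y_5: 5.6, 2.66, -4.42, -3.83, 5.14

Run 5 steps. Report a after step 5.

a_post = 0.1079

step 1: x_pred=-6.7664  r=12.3664  x^+=-0.6698  v^+=-0.1796  a^+=0.8464
step 2: x_pred=-0.0405  r=2.7005  x^+=1.2909  v^+=1.5300  a^+=1.1032
step 3: x_pred=4.6691  r=-9.0891  x^+=0.1882  v^+=1.5062  a^+=0.2386
step 4: x_pred=2.6230  r=-6.4530  x^+=-0.5583  v^+=0.6995  a^+=-0.3752
step 5: x_pred=0.0616  r=5.0784  x^+=2.5652  v^+=1.0626  a^+=0.1079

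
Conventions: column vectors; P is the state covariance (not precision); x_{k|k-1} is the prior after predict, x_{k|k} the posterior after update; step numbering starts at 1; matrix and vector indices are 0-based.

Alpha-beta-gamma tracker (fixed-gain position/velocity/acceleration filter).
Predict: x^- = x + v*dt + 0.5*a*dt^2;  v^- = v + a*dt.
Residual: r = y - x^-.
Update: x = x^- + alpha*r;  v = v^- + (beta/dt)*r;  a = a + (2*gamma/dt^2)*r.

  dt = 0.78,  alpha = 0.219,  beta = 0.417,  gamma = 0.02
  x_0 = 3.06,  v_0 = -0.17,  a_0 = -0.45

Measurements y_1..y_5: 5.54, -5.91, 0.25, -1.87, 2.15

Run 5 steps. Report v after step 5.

step 1: x_pred=2.7905  r=2.7495  x^+=3.3926  v^+=0.9489  a^+=-0.2692
step 2: x_pred=4.0509  r=-9.9609  x^+=1.8695  v^+=-4.5863  a^+=-0.9241
step 3: x_pred=-1.9890  r=2.2390  x^+=-1.4987  v^+=-4.1102  a^+=-0.7769
step 4: x_pred=-4.9409  r=3.0709  x^+=-4.2684  v^+=-3.0744  a^+=-0.5750
step 5: x_pred=-6.8413  r=8.9913  x^+=-4.8722  v^+=1.2840  a^+=0.0161

v_post = 1.2840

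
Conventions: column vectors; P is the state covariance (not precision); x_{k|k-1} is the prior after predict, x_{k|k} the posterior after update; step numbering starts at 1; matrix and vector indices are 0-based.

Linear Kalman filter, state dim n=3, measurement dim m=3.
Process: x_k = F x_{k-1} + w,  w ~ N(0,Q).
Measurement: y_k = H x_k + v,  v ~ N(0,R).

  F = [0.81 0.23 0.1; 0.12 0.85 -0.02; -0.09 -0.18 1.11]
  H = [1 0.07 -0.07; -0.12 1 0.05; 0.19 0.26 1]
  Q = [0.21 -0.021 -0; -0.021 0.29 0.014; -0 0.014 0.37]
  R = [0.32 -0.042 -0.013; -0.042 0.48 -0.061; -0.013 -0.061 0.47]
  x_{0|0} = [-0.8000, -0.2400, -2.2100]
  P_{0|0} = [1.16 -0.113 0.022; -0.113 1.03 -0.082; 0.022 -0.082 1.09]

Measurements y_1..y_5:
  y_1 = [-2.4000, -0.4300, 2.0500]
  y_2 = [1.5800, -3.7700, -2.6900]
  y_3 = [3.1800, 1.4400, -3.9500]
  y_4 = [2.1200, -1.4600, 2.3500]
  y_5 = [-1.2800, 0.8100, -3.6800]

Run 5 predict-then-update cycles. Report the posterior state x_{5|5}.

step 1: x^-=[-0.9242, -0.2558, -2.3379]  P^-=[0.9942 0.2033 0.0127; 0.2033 1.0309 -0.2439; 0.0127 -0.2439 1.7805]  S=[1.3570 0.1232 0.1255; 0.1232 1.4564 0.0572; 0.1255 0.0572 2.2541]  K=[0.7364 -0.0070 0.0721; 0.1546 0.6696 0.0022; -0.1554 -0.1247 0.7746]  nu=[-1.6215, -0.1682, 4.6300]  x^+=[-1.7835, -0.6087, 1.5215]  P^+=[0.2345 -0.0097 -0.0173; -0.0097 0.3198 -0.1231; -0.0173 -0.1231 0.4090]
step 2: x^-=[-1.4325, -0.7619, 1.9590]  P^-=[0.3728 0.0467 -0.0279; 0.0467 0.5269 -0.1645; -0.0279 -0.1645 0.9385]  S=[0.7120 0.0025 -0.0216; 0.0025 0.9872 -0.0417; -0.0216 -0.0417 1.3660]  K=[0.5324 0.0013 0.0487; 0.1319 0.5195 0.0043; -0.1277 -0.0880 0.6471]  nu=[3.2029, -3.2780, -4.1787]  x^+=[0.0646, -2.0603, -0.8658]  P^+=[0.1689 -0.0037 -0.0152; -0.0037 0.2479 -0.0951; -0.0152 -0.0951 0.3388]
step 3: x^-=[-0.5081, -1.7262, -0.5960]  P^-=[0.3291 0.0330 -0.0205; 0.0330 0.4742 -0.1251; -0.0205 -0.1251 0.8378]  S=[0.6642 -0.0114 -0.0182; -0.0114 0.9409 -0.0225; -0.0182 -0.0225 1.2822]  K=[0.5023 -0.0008 0.0466; 0.1217 0.4950 0.0139; -0.1165 -0.0723 0.6221]  nu=[3.7672, 3.1350, -2.8087]  x^+=[1.2509, 0.2449, -3.0090]  P^+=[0.1595 -0.0045 -0.0137; -0.0045 0.2354 -0.0856; -0.0137 -0.0856 0.3232]
step 4: x^-=[0.7687, 0.4184, -3.4966]  P^-=[0.3225 0.0298 -0.0173; 0.0298 0.4645 -0.1134; -0.0173 -0.1134 0.8139]  S=[0.6565 -0.0149 -0.0150; -0.0149 0.9329 -0.0151; -0.0150 -0.0151 1.2644]  K=[0.4973 -0.0017 0.0468; 0.1186 0.4902 0.0176; -0.1127 -0.0675 0.6157]  nu=[1.0773, -1.6114, 5.5918]  x^+=[1.5690, -0.1453, -0.0665]  P^+=[0.1580 -0.0050 -0.0131; -0.0050 0.2328 -0.0828; -0.0131 -0.0828 0.3189]
step 5: x^-=[1.2308, 0.0661, -0.1889]  P^-=[0.3214 0.0291 -0.0162; 0.0291 0.4625 -0.1101; -0.0162 -0.1101 0.8073]  S=[0.6551 -0.0158 -0.0138; -0.0158 0.9313 -0.0128; -0.0138 -0.0128 1.2597]  K=[0.4965 -0.0020 0.0470; 0.1178 0.4892 0.0187; -0.1115 -0.0662 0.6138]  nu=[-2.5287, 0.9010, -3.7422]  x^+=[-0.2023, 0.1389, -2.2637]  P^+=[0.1578 -0.0051 -0.0129; -0.0051 0.2322 -0.0820; -0.0129 -0.0820 0.3178]

x_post = [-0.2023, 0.1389, -2.2637]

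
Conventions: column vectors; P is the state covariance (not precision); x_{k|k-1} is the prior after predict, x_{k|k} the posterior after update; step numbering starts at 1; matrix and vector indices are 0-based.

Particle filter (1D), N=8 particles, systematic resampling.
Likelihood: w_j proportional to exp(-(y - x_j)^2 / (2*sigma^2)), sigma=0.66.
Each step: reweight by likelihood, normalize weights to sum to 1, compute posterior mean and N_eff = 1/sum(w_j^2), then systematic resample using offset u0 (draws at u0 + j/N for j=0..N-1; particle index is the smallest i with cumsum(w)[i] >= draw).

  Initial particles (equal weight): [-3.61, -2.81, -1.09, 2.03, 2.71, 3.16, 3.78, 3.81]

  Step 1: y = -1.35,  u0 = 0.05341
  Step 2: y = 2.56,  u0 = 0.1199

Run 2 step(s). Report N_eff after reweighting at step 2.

N_eff = 7.0000

step 1: w=[0.0028, 0.0853, 0.9119, 0.0000, 0.0000, 0.0000, 0.0000, 0.0000]  mean=-1.2438  Neff=1.1922  idx=[1, 2, 2, 2, 2, 2, 2, 2]
step 2: w=[0.0000, 0.1429, 0.1429, 0.1429, 0.1429, 0.1429, 0.1429, 0.1429]  mean=-1.0900  Neff=7.0000  idx=[1, 2, 3, 4, 5, 6, 7, 7]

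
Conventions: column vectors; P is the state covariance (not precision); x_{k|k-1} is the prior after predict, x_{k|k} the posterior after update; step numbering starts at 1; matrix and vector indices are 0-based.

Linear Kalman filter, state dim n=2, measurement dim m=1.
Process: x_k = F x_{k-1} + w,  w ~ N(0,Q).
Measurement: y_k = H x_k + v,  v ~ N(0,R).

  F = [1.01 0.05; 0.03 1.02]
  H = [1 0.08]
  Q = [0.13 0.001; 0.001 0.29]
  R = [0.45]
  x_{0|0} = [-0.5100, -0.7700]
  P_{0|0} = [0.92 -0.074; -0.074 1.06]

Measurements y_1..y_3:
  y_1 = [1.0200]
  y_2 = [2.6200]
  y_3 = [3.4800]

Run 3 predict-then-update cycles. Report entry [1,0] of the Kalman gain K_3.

step 1: x^-=[-0.5536, -0.8007]  P^-=[1.0637 0.0066; 0.0066 1.3891]  S=[1.5236]  K=[0.6985; 0.0773]  nu=[1.6377]  x^+=[0.5903, -0.6742]  P^+=[0.3204 -0.0756; -0.0756 1.3800]
step 2: x^-=[0.5624, -0.6699]  P^-=[0.4526 0.0031; 0.0031 1.7214]  S=[0.9141]  K=[0.4954; 0.1540]  nu=[2.1112]  x^+=[1.6083, -0.3448]  P^+=[0.2283 -0.0667; -0.0667 1.6998]
step 3: x^-=[1.6072, -0.3035]  P^-=[0.3604 0.0258; 0.0258 2.0546]  S=[0.8276]  K=[0.4379; 0.2298]  nu=[1.8971]  x^+=[2.4379, 0.1324]  P^+=[0.2017 -0.0575; -0.0575 2.0109]

K[1,0] = 0.2298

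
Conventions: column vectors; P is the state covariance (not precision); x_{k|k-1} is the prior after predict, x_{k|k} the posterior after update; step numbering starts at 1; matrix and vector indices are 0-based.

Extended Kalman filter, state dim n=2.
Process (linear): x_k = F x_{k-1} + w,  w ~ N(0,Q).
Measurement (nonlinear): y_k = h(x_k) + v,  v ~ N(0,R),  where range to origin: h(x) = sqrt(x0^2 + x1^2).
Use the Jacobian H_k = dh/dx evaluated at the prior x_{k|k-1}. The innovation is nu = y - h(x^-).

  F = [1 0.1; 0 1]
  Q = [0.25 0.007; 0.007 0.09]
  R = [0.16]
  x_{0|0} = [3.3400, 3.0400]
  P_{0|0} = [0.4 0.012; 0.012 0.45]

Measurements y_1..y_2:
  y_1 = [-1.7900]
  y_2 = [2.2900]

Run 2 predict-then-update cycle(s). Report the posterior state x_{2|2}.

step 1: x^-=[3.6440, 3.0400]  P^-=[0.6569 0.0640; 0.0640 0.5400]  H_jac=[0.7679 0.6406]  S=[0.8319]  K=[0.6556; 0.4749]  nu=[-6.5356]  x^+=[-0.6409, -0.0638]  P^+=[0.2993 -0.1950; -0.1950 0.3524]
step 2: x^-=[-0.6473, -0.0638]  P^-=[0.5138 -0.1528; -0.1528 0.4424]  H_jac=[-0.9952 -0.0980]  S=[0.6433]  K=[-0.7716; 0.1689]  nu=[1.6396]  x^+=[-1.9123, 0.2132]  P^+=[0.1308 -0.0689; -0.0689 0.4240]

x_post = [-1.9123, 0.2132]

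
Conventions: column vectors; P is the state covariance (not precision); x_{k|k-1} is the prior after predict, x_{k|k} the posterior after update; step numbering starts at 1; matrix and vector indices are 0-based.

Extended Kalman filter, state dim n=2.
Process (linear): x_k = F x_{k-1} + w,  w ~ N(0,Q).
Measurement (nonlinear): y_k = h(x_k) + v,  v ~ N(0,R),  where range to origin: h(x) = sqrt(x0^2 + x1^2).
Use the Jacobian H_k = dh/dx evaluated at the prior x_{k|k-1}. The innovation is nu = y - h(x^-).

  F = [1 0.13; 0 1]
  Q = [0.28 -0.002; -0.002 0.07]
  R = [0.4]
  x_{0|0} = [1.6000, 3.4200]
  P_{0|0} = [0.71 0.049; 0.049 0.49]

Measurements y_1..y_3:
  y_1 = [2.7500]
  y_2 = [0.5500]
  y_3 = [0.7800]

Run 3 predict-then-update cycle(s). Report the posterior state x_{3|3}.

x_post = [0.4694, 1.4544]

step 1: x^-=[2.0446, 3.4200]  P^-=[1.0110 0.1107; 0.1107 0.5600]  H_jac=[0.5131 0.8583]  S=[1.1763]  K=[0.5218; 0.4569]  nu=[-1.2346]  x^+=[1.4004, 2.8559]  P^+=[0.6907 -0.1698; -0.1698 0.3144]
step 2: x^-=[1.7716, 2.8559]  P^-=[0.9319 -0.1309; -0.1309 0.3844]  H_jac=[0.5272 0.8498]  S=[0.8193]  K=[0.4639; 0.3145]  nu=[-2.8108]  x^+=[0.4679, 1.9719]  P^+=[0.7556 -0.2504; -0.2504 0.3034]
step 3: x^-=[0.7242, 1.9719]  P^-=[0.9756 -0.2130; -0.2130 0.3734]  H_jac=[0.3447 0.9387]  S=[0.7071]  K=[0.1930; 0.3918]  nu=[-1.3207]  x^+=[0.4694, 1.4544]  P^+=[0.9493 -0.2664; -0.2664 0.2648]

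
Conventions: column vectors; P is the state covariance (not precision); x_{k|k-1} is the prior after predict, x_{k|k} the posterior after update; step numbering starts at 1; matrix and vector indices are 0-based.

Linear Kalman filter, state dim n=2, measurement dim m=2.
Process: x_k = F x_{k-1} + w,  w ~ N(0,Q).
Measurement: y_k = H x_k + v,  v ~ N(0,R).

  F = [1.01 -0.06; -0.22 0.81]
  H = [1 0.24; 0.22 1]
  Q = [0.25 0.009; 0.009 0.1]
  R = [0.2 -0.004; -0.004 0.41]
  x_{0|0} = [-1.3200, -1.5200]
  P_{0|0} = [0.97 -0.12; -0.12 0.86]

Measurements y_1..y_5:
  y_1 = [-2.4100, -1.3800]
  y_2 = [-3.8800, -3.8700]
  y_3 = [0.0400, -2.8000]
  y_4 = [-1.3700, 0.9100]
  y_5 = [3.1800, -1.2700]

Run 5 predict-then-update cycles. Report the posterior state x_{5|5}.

x_post = [1.8173, -0.6257]

step 1: x^-=[-1.2420, -0.9408]  P^-=[1.2571 -0.3481; -0.3481 0.7540]  S=[1.3335 0.0871; 0.0871 1.0716]  K=[0.8892 -0.1390; -0.1675 0.6457]  nu=[-0.9422, -0.1660]  x^+=[-2.0567, -0.8901]  P^+=[0.2037 -0.1053; -0.1053 0.2886]
step 2: x^-=[-2.0239, -0.2685]  P^-=[0.4716 -0.1379; -0.1379 0.3367]  S=[0.6248 0.0354; 0.0354 0.7089]  K=[0.7065 -0.0834; -0.1161 0.4380]  nu=[-1.7917, -3.1562]  x^+=[-3.0265, -1.4430]  P^+=[0.1589 -0.0720; -0.0720 0.1959]
step 3: x^-=[-2.9701, -0.5030]  P^-=[0.4215 -0.0957; -0.0957 0.2619]  S=[0.5907 0.0509; 0.0509 0.6502]  K=[0.6797 -0.0577; -0.0881 0.3773]  nu=[3.1309, -1.6435]  x^+=[-0.7472, -1.3988]  P^+=[0.1504 -0.0595; -0.0595 0.1681]
step 4: x^-=[-0.6707, -0.9687]  P^-=[0.4113 -0.0820; -0.0820 0.2388]  S=[0.5857 0.0574; 0.0574 0.6326]  K=[0.6733 -0.0478; -0.0771 0.3559]  nu=[-0.4668, 2.0262]  x^+=[-1.0818, -0.2115]  P^+=[0.1480 -0.0548; -0.0548 0.1583]
step 5: x^-=[-1.0800, 0.0667]  P^-=[0.4082 -0.0772; -0.0772 0.2306]  S=[0.5844 0.0599; 0.0599 0.6264]  K=[0.6713 -0.0440; -0.0730 0.3480]  nu=[4.2439, -1.0991]  x^+=[1.8173, -0.6257]  P^+=[0.1472 -0.0531; -0.0531 0.1547]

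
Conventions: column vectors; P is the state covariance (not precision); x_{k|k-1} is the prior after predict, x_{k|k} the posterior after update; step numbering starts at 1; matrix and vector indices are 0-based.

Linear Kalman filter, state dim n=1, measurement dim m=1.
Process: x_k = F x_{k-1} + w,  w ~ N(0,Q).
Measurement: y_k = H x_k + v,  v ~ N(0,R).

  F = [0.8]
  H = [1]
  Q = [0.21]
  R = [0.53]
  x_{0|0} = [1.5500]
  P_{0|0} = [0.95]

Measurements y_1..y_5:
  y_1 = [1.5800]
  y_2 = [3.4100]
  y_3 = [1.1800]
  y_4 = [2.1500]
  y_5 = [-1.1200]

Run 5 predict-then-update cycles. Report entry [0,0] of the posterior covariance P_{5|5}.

P_post[0,0] = 0.2087

step 1: x^-=[1.2400]  P^-=[0.8180]  S=[1.3480]  K=[0.6068]  nu=[0.3400]  x^+=[1.4463]  P^+=[0.3216]
step 2: x^-=[1.1571]  P^-=[0.4158]  S=[0.9458]  K=[0.4396]  nu=[2.2529]  x^+=[2.1476]  P^+=[0.2330]
step 3: x^-=[1.7180]  P^-=[0.3591]  S=[0.8891]  K=[0.4039]  nu=[-0.5380]  x^+=[1.5007]  P^+=[0.2141]
step 4: x^-=[1.2006]  P^-=[0.3470]  S=[0.8770]  K=[0.3957]  nu=[0.9494]  x^+=[1.5762]  P^+=[0.2097]
step 5: x^-=[1.2610]  P^-=[0.3442]  S=[0.8742]  K=[0.3937]  nu=[-2.3810]  x^+=[0.3235]  P^+=[0.2087]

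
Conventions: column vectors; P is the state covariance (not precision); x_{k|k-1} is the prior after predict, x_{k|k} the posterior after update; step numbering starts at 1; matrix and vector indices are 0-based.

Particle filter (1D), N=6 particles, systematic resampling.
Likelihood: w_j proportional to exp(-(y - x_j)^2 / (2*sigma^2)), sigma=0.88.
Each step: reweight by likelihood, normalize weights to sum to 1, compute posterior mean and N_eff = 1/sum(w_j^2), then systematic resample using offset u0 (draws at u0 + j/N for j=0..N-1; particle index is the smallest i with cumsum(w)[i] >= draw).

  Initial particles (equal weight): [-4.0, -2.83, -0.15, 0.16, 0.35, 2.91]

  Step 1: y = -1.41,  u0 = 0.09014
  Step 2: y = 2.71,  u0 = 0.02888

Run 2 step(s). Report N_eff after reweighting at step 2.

step 1: w=[0.0134, 0.2767, 0.3650, 0.2072, 0.1377, 0.0000]  mean=-0.8101  Neff=3.6781  idx=[1, 1, 2, 2, 3, 4]
step 2: w=[0.0000, 0.0000, 0.0967, 0.0967, 0.2854, 0.5213]  mean=0.1991  Neff=2.6890  idx=[2, 4, 4, 5, 5, 5]

N_eff = 2.6890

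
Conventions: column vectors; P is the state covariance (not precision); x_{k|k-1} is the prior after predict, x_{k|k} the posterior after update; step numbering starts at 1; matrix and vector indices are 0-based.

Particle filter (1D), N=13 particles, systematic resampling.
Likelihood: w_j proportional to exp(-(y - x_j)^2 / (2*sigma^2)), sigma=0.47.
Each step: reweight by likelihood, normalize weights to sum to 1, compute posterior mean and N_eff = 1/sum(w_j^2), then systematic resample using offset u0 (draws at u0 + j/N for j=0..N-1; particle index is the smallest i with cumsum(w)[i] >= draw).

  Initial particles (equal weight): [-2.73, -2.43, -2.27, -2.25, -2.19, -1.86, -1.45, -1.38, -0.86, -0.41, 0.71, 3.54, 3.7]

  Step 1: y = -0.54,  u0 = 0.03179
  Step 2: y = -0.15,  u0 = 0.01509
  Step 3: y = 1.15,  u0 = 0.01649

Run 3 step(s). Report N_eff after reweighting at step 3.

step 1: w=[0.0000, 0.0001, 0.0005, 0.0006, 0.0010, 0.0089, 0.0709, 0.0935, 0.3664, 0.4446, 0.0134, 0.0000, 0.0000]  mean=-0.7414  Neff=2.8911  idx=[6, 7, 8, 8, 8, 8, 8, 9, 9, 9, 9, 9, 9]
step 2: w=[0.0032, 0.0048, 0.0470, 0.0470, 0.0470, 0.0470, 0.0470, 0.1262, 0.1262, 0.1262, 0.1262, 0.1262, 0.1262]  mean=-0.5237  Neff=9.3806  idx=[2, 3, 5, 7, 7, 8, 8, 9, 10, 10, 11, 11, 12]
step 3: w=[0.0026, 0.0026, 0.0026, 0.0992, 0.0992, 0.0992, 0.0992, 0.0992, 0.0992, 0.0992, 0.0992, 0.0992, 0.0992]  mean=-0.4135  Neff=10.1566  idx=[3, 3, 4, 5, 6, 6, 7, 8, 9, 10, 10, 11, 12]

N_eff = 10.1566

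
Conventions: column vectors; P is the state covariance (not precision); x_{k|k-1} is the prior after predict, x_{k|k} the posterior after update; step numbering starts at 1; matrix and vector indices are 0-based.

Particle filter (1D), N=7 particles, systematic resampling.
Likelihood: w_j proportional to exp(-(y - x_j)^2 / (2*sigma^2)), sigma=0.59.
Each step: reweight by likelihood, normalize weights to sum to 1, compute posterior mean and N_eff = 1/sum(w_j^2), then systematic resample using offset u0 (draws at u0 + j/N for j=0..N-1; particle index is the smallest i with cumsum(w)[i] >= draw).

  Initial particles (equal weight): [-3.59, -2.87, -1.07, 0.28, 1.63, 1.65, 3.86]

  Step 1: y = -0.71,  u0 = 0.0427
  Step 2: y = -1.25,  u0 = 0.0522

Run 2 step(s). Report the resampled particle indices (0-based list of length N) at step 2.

resampled_idx = [0, 1, 2, 2, 3, 4, 5]

step 1: w=[0.0000, 0.0011, 0.7709, 0.2272, 0.0004, 0.0003, 0.0000]  mean=-0.7635  Neff=1.5480  idx=[2, 2, 2, 2, 2, 2, 3]
step 2: w=[0.1657, 0.1657, 0.1657, 0.1657, 0.1657, 0.1657, 0.0060]  mean=-1.0619  Neff=6.0715  idx=[0, 1, 2, 2, 3, 4, 5]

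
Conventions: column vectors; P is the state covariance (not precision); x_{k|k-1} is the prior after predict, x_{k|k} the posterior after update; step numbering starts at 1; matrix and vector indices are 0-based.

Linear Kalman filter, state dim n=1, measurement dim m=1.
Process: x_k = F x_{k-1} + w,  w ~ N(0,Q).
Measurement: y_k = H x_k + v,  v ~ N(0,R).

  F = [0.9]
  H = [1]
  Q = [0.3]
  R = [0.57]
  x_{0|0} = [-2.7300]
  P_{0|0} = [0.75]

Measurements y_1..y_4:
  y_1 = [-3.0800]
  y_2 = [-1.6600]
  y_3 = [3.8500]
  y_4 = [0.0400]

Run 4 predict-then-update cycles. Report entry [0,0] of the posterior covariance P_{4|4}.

step 1: x^-=[-2.4570]  P^-=[0.9075]  S=[1.4775]  K=[0.6142]  nu=[-0.6230]  x^+=[-2.8397]  P^+=[0.3501]
step 2: x^-=[-2.5557]  P^-=[0.5836]  S=[1.1536]  K=[0.5059]  nu=[0.8957]  x^+=[-2.1026]  P^+=[0.2884]
step 3: x^-=[-1.8923]  P^-=[0.5336]  S=[1.1036]  K=[0.4835]  nu=[5.7423]  x^+=[0.8841]  P^+=[0.2756]
step 4: x^-=[0.7957]  P^-=[0.5232]  S=[1.0932]  K=[0.4786]  nu=[-0.7557]  x^+=[0.4340]  P^+=[0.2728]

P_post[0,0] = 0.2728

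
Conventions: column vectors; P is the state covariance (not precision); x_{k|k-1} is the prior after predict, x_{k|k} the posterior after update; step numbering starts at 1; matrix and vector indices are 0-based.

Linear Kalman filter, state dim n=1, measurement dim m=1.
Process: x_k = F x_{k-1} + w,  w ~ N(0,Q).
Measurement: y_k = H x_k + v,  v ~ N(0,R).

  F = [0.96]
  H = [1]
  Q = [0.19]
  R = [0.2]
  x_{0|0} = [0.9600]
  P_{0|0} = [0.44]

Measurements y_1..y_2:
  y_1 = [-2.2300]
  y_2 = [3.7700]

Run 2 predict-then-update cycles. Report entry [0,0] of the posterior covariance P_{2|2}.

step 1: x^-=[0.9216]  P^-=[0.5955]  S=[0.7955]  K=[0.7486]  nu=[-3.1516]  x^+=[-1.4376]  P^+=[0.1497]
step 2: x^-=[-1.3801]  P^-=[0.3280]  S=[0.5280]  K=[0.6212]  nu=[5.1501]  x^+=[1.8191]  P^+=[0.1242]

P_post[0,0] = 0.1242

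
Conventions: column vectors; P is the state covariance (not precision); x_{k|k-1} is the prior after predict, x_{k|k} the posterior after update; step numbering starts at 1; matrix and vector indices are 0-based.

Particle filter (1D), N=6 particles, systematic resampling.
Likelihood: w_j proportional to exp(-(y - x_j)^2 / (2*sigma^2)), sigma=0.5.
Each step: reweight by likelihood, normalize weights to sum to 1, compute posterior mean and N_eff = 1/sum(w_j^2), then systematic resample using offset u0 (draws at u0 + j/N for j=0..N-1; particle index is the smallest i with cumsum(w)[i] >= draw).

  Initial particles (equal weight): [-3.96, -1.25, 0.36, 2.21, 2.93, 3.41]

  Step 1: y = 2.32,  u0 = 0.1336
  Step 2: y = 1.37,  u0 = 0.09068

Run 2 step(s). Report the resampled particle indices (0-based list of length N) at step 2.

resampled_idx = [0, 0, 1, 1, 2, 2]

step 1: w=[0.0000, 0.0000, 0.0003, 0.6320, 0.3076, 0.0601]  mean=2.5031  Neff=2.0097  idx=[3, 3, 3, 4, 4, 5]
step 2: w=[0.3264, 0.3264, 0.3264, 0.0103, 0.0103, 0.0003]  mean=2.2252  Neff=3.1275  idx=[0, 0, 1, 1, 2, 2]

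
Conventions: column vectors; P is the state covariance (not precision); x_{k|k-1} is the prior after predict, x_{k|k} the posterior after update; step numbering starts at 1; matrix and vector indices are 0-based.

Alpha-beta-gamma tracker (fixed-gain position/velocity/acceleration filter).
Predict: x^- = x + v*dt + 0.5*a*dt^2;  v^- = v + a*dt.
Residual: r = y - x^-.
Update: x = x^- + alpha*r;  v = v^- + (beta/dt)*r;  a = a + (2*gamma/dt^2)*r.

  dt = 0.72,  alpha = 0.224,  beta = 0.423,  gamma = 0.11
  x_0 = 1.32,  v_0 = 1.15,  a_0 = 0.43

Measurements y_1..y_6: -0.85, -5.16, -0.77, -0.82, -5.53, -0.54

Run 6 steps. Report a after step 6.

step 1: x_pred=2.2595  r=-3.1095  x^+=1.5629  v^+=-0.3672  a^+=-0.8896
step 2: x_pred=1.0680  r=-6.2280  x^+=-0.3271  v^+=-4.6666  a^+=-3.5326
step 3: x_pred=-4.6027  r=3.8327  x^+=-3.7442  v^+=-4.9584  a^+=-1.9061
step 4: x_pred=-7.8083  r=6.9883  x^+=-6.2429  v^+=-2.2252  a^+=1.0596
step 5: x_pred=-7.5704  r=2.0404  x^+=-7.1133  v^+=-0.2635  a^+=1.9255
step 6: x_pred=-6.8040  r=6.2640  x^+=-5.4008  v^+=4.8030  a^+=4.5839

a_post = 4.5839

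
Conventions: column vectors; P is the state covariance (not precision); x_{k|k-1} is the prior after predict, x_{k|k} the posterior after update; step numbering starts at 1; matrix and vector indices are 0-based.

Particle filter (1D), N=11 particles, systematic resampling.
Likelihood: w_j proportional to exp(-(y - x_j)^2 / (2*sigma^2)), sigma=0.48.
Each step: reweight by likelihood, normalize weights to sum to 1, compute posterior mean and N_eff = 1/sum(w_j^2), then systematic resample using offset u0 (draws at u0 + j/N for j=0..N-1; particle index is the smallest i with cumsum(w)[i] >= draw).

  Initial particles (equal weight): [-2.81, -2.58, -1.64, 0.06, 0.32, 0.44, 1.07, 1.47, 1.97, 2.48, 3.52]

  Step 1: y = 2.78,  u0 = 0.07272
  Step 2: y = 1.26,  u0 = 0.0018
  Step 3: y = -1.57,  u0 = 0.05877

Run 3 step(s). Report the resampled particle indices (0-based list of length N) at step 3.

resampled_idx = [0, 1, 2, 2, 3, 4, 5, 6, 7, 7, 8]

step 1: w=[0.0000, 0.0000, 0.0000, 0.0000, 0.0000, 0.0000, 0.0013, 0.0173, 0.1727, 0.5901, 0.2186]  mean=2.6000  Neff=2.3467  idx=[8, 8, 9, 9, 9, 9, 9, 9, 10, 10, 10]
step 2: w=[0.3692, 0.3692, 0.0436, 0.0436, 0.0436, 0.0436, 0.0436, 0.0436, 0.0000, 0.0000, 0.0000]  mean=2.1035  Neff=3.5215  idx=[0, 0, 0, 0, 0, 1, 1, 1, 1, 3, 5]
step 3: w=[0.1111, 0.1111, 0.1111, 0.1111, 0.1111, 0.1111, 0.1111, 0.1111, 0.1111, 0.0000, 0.0000]  mean=1.9700  Neff=9.0009  idx=[0, 1, 2, 2, 3, 4, 5, 6, 7, 7, 8]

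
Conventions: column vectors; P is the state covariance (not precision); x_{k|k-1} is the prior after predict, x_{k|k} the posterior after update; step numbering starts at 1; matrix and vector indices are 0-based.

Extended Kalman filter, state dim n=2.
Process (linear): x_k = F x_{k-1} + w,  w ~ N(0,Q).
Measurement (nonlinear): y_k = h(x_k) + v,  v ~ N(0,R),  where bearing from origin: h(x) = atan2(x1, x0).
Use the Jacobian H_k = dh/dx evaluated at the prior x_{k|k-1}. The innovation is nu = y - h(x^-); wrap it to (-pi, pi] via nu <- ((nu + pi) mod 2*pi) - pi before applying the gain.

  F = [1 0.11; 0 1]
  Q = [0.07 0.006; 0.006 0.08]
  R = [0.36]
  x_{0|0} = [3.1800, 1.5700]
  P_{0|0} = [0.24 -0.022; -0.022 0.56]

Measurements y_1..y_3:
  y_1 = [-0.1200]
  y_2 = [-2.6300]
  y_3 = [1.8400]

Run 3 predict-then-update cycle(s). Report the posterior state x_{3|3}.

step 1: x^-=[3.3527, 1.5700]  P^-=[0.3119 0.0456; 0.0456 0.6400]  H_jac=[-0.1146 0.2446]  S=[0.3998]  K=[-0.0615; 0.3785]  nu=[-0.5580]  x^+=[3.3870, 1.3588]  P^+=[0.3104 0.0549; 0.0549 0.5827]
step 2: x^-=[3.5365, 1.3588]  P^-=[0.3996 0.1250; 0.1250 0.6627]  H_jac=[-0.0947 0.2464]  S=[0.3980]  K=[-0.0177; 0.3806]  nu=[-2.9968]  x^+=[3.5894, 0.2184]  P^+=[0.3994 0.1277; 0.1277 0.6051]
step 3: x^-=[3.6134, 0.2184]  P^-=[0.5048 0.2002; 0.2002 0.6851]  H_jac=[-0.0167 0.2757]  S=[0.4104]  K=[0.1140; 0.4522]  nu=[1.7796]  x^+=[3.8164, 1.0231]  P^+=[0.4995 0.1791; 0.1791 0.6012]

x_post = [3.8164, 1.0231]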